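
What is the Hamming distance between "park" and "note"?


Comparing character by character (same length = 4):
  Pos 0: 'p' vs 'n' !=
  Pos 1: 'a' vs 'o' !=
  Pos 2: 'r' vs 't' !=
  Pos 3: 'k' vs 'e' !=
Hamming distance = 4


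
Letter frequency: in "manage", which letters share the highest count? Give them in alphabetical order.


Word: "manage"
Letter counts:
  'a': 2
  'e': 1
  'g': 1
  'm': 1
  'n': 1
Maximum count = 2
Most frequent = 'a' (2 times each)


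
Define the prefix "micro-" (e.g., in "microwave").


Prefix: micro-
Example: microwave = micro- + wave
Meaning = small


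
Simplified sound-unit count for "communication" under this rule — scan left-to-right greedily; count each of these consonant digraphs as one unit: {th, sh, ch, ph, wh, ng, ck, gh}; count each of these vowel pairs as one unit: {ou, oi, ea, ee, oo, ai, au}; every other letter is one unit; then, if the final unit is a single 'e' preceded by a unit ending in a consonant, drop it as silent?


Word: "communication" (13 letters)
Left-to-right scan:
  1. 'c' (letter)
  2. 'o' (letter)
  3. 'm' (letter)
  4. 'm' (letter)
  5. 'u' (letter)
  6. 'n' (letter)
  7. 'i' (letter)
  8. 'c' (letter)
  9. 'a' (letter)
  10. 't' (letter)
  11. 'i' (letter)
  12. 'o' (letter)
  13. 'n' (letter)
Units from scan: 13
Sound units = 13 units


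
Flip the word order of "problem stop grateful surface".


Original: "problem stop grateful surface"
Words (1..n): problem | stop | grateful | surface
Reversed (n..1): surface | grateful | stop | problem
Result = "surface grateful stop problem"


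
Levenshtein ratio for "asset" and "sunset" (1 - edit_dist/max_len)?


Word 1: "asset" (length 5)
Word 2: "sunset" (length 6)
One optimal edit sequence:
  1. insert 's'  (+1)
  2. substitute 'a' -> 'u'  (+1)
  3. substitute 's' -> 'n'  (+1)
  4. keep 's'
  5. keep 'e'
  6. keep 't'
Edit distance = 3
Max length = max(5, 6) = 6
Similarity = 1 - 3/6
= 0.5000


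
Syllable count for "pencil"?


Word: "pencil"
Syllable breakdown: pen / cil
Counting: 2 parts
= 2 syllables


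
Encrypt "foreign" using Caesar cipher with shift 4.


Word: "foreign"
Shift: 4
Each letter → (letter + shift) mod 26:
  'f' (5) + 4 = 9 → 'j'
  'o' (14) + 4 = 18 → 's'
  'r' (17) + 4 = 21 → 'v'
  'e' (4) + 4 = 8 → 'i'
  'i' (8) + 4 = 12 → 'm'
  'g' (6) + 4 = 10 → 'k'
  'n' (13) + 4 = 17 → 'r'
Result = "jsvimkr"


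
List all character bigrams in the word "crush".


Word: "crush" (length 5)
Number of bigrams = 5 - 2 + 1 = 4
  Position 0: "cr"
  Position 1: "ru"
  Position 2: "us"
  Position 3: "sh"
Bigrams = "cr", "ru", "us", "sh"


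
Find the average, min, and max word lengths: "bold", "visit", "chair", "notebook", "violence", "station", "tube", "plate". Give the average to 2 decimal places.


Lengths: "bold"=4, "visit"=5, "chair"=5, "notebook"=8, "violence"=8, "station"=7, "tube"=4, "plate"=5
Sum = 46, Count = 8
Average = 46/8 = 5.75
= avg=5.75, min=4, max=8


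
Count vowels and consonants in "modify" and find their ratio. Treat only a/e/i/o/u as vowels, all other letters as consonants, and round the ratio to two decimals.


Word: "modify"
Vowels (a,e,i,o,u): 2
Consonants: 4
Ratio = 2/4
= 0.50


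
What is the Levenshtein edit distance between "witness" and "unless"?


Word 1: "witness" (length 7)
Word 2: "unless" (length 6)
One optimal edit sequence (insert/delete/substitute each cost 1):
  1. delete 'w'  (+1)
  2. substitute 'i' -> 'u'  (+1)
  3. substitute 't' -> 'n'  (+1)
  4. substitute 'n' -> 'l'  (+1)
  5. keep 'e'
  6. keep 's'
  7. keep 's'
Total edit operations: 4
Edit distance = 4


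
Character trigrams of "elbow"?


Word: "elbow" (length 5)
Number of trigrams = 5 - 3 + 1 = 3
  Position 0: "elb"
  Position 1: "lbo"
  Position 2: "bow"
Trigrams = "elb", "lbo", "bow"


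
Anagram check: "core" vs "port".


Word 1: "core" → sorted: ceor
Word 2: "port" → sorted: oprt
Same letters? ceor != oprt
Anagram = No


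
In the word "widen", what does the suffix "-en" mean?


Suffix: -en
As in: widen -> wide + -en, with a spelling change
Meaning = to make / become


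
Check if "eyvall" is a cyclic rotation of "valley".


Word: "valley", Candidate: "eyvall"
Method: check if candidate is substring of word+word
"valleyvalley" contains "eyvall"? Yes
Is rotation = Yes


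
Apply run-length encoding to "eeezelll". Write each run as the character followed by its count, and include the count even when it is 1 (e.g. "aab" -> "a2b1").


String: "eeezelll"
Scanning for consecutive runs:
  'e' x 3
  'z' x 1
  'e' x 1
  'l' x 3
RLE = "e3z1e1l3"


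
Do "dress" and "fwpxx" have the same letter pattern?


Pattern of "dress": [0, 1, 2, 3, 3]
Pattern of "fwpxx": [0, 1, 2, 3, 3]
Patterns match
Same pattern = Yes


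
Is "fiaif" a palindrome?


Word: "fiaif"
Reversed: "fiaif"
Forward == Backward? fiaif == fiaif
Palindrome = Yes


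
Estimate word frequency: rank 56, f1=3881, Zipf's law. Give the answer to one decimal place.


Zipf's law: f(r) = f(1) / r
f(1) = 3881
f(56) = 3881 / 56
= 69.3 occurrences


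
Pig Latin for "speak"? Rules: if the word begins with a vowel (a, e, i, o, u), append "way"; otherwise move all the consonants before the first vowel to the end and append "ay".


Word: "speak"
Starts with consonant(s) → move to end, add 'ay'
Consonant cluster: "sp"
Pig Latin = "eakspay"


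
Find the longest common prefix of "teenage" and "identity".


Word 1: "teenage"
Word 2: "identity"
Comparing from start:
  Pos 0: 't' != 'i' (stop)
LCP = "" (length 0)


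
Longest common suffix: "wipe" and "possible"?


Word 1: "wipe"
Word 2: "possible"
Comparing from end:
  Pos -1: 'e' == 'e'
  Pos -2: 'p' != 'l' (stop)
LCS = "e" (length 1)


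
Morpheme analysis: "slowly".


Word: "slowly"
Morphemes: slow | -ly
Each morpheme carries meaning
= 2 morphemes


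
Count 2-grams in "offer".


Word: "offer" (length 5)
Number of 2-grams = length - 2 + 1 = 5 - 2 + 1
= 4


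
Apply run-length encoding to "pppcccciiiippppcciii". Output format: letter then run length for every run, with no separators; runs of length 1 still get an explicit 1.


String: "pppcccciiiippppcciii"
Scanning for consecutive runs:
  'p' x 3
  'c' x 4
  'i' x 4
  'p' x 4
  'c' x 2
  'i' x 3
RLE = "p3c4i4p4c2i3"


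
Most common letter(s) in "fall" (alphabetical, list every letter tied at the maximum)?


Word: "fall"
Letter counts:
  'a': 1
  'f': 1
  'l': 2
Maximum count = 2
Most frequent = 'l' (2 times each)


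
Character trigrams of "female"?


Word: "female" (length 6)
Number of trigrams = 6 - 3 + 1 = 4
  Position 0: "fem"
  Position 1: "ema"
  Position 2: "mal"
  Position 3: "ale"
Trigrams = "fem", "ema", "mal", "ale"


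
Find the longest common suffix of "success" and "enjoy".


Word 1: "success"
Word 2: "enjoy"
Comparing from end:
  Pos -1: 's' != 'y' (stop)
LCS = "" (length 0)


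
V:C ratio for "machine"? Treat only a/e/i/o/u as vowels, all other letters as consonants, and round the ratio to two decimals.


Word: "machine"
Vowels (a,e,i,o,u): 3
Consonants: 4
Ratio = 3/4
= 0.75


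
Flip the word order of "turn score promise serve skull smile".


Original: "turn score promise serve skull smile"
Words (1..n): turn | score | promise | serve | skull | smile
Reversed (n..1): smile | skull | serve | promise | score | turn
Result = "smile skull serve promise score turn"


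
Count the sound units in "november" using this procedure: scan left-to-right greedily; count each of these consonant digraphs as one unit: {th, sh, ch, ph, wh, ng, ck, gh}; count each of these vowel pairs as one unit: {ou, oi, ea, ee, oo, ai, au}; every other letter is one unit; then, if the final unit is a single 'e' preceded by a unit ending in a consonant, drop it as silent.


Word: "november" (8 letters)
Left-to-right scan:
  1. 'n' (letter)
  2. 'o' (letter)
  3. 'v' (letter)
  4. 'e' (letter)
  5. 'm' (letter)
  6. 'b' (letter)
  7. 'e' (letter)
  8. 'r' (letter)
Units from scan: 8
Sound units = 8 units


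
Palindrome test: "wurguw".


Word: "wurguw"
Reversed: "wugruw"
Forward == Backward? wurguw != wugruw
Palindrome = No


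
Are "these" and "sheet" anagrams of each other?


Word 1: "these" → sorted: eehst
Word 2: "sheet" → sorted: eehst
Same letters? eehst == eehst
Anagram = Yes


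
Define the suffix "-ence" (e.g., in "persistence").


Suffix: -ence
As in: persistence -> persist + -ence
Meaning = state of


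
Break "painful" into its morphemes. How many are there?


Word: "painful"
Morphemes: pain | -ful
Each morpheme carries meaning
= 2 morphemes


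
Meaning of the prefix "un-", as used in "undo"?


Prefix: un-
Example: undo = un- + do
Meaning = not / reverse


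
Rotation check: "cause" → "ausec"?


Word: "cause", Candidate: "ausec"
Method: check if candidate is substring of word+word
"causecause" contains "ausec"? Yes
Is rotation = Yes


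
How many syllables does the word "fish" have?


Word: "fish"
Syllable breakdown: fish
Counting: 1 part
= 1 syllable


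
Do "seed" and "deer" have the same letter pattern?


Pattern of "seed": [0, 1, 1, 2]
Pattern of "deer": [0, 1, 1, 2]
Patterns match
Same pattern = Yes


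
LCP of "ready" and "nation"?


Word 1: "ready"
Word 2: "nation"
Comparing from start:
  Pos 0: 'r' != 'n' (stop)
LCP = "" (length 0)


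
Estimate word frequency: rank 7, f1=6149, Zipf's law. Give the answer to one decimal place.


Zipf's law: f(r) = f(1) / r
f(1) = 6149
f(7) = 6149 / 7
= 878.4 occurrences


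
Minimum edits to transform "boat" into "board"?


Word 1: "boat" (length 4)
Word 2: "board" (length 5)
One optimal edit sequence (insert/delete/substitute each cost 1):
  1. keep 'b'
  2. keep 'o'
  3. keep 'a'
  4. insert 'r'  (+1)
  5. substitute 't' -> 'd'  (+1)
Total edit operations: 2
Edit distance = 2


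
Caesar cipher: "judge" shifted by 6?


Word: "judge"
Shift: 6
Each letter → (letter + shift) mod 26:
  'j' (9) + 6 = 15 → 'p'
  'u' (20) + 6 = 0 → 'a'
  'd' (3) + 6 = 9 → 'j'
  'g' (6) + 6 = 12 → 'm'
  'e' (4) + 6 = 10 → 'k'
Result = "pajmk"


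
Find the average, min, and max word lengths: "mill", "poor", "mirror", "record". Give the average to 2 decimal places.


Lengths: "mill"=4, "poor"=4, "mirror"=6, "record"=6
Sum = 20, Count = 4
Average = 20/4 = 5.00
= avg=5.00, min=4, max=6


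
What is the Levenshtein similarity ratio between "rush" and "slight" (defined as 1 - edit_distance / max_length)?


Word 1: "rush" (length 4)
Word 2: "slight" (length 6)
One optimal edit sequence:
  1. insert 's'  (+1)
  2. substitute 'r' -> 'l'  (+1)
  3. substitute 'u' -> 'i'  (+1)
  4. substitute 's' -> 'g'  (+1)
  5. keep 'h'
  6. insert 't'  (+1)
Edit distance = 5
Max length = max(4, 6) = 6
Similarity = 1 - 5/6
= 0.1667


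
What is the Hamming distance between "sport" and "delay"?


Comparing character by character (same length = 5):
  Pos 0: 's' vs 'd' !=
  Pos 1: 'p' vs 'e' !=
  Pos 2: 'o' vs 'l' !=
  Pos 3: 'r' vs 'a' !=
  Pos 4: 't' vs 'y' !=
Hamming distance = 5


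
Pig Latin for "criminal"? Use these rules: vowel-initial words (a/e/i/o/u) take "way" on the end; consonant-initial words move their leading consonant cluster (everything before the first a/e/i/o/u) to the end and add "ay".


Word: "criminal"
Starts with consonant(s) → move to end, add 'ay'
Consonant cluster: "cr"
Pig Latin = "iminalcray"


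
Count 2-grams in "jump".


Word: "jump" (length 4)
Number of 2-grams = length - 2 + 1 = 4 - 2 + 1
= 3


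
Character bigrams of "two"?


Word: "two" (length 3)
Number of bigrams = 3 - 2 + 1 = 2
  Position 0: "tw"
  Position 1: "wo"
Bigrams = "tw", "wo"


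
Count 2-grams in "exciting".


Word: "exciting" (length 8)
Number of 2-grams = length - 2 + 1 = 8 - 2 + 1
= 7


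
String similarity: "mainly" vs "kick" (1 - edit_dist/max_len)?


Word 1: "mainly" (length 6)
Word 2: "kick" (length 4)
One optimal edit sequence:
  1. delete 'm'  (+1)
  2. substitute 'a' -> 'k'  (+1)
  3. keep 'i'
  4. delete 'n'  (+1)
  5. substitute 'l' -> 'c'  (+1)
  6. substitute 'y' -> 'k'  (+1)
Edit distance = 5
Max length = max(6, 4) = 6
Similarity = 1 - 5/6
= 0.1667


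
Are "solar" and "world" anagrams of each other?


Word 1: "solar" → sorted: alors
Word 2: "world" → sorted: dlorw
Same letters? alors != dlorw
Anagram = No


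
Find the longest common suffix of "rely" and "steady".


Word 1: "rely"
Word 2: "steady"
Comparing from end:
  Pos -1: 'y' == 'y'
  Pos -2: 'l' != 'd' (stop)
LCS = "y" (length 1)


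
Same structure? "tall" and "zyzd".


Pattern of "tall": [0, 1, 2, 2]
Pattern of "zyzd": [0, 1, 0, 2]
Patterns do not match
Same pattern = No


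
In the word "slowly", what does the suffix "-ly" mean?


Suffix: -ly
As in: slowly -> slow + -ly
Meaning = in a manner


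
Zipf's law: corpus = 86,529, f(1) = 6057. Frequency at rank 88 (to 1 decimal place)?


Zipf's law: f(r) = f(1) / r
f(1) = 6057
f(88) = 6057 / 88
= 68.8 occurrences


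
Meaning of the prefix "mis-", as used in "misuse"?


Prefix: mis-
Example: misuse (mis- + use)
Meaning = wrongly


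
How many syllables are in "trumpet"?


Word: "trumpet"
Syllable breakdown: trum-pet
Counting: 2 parts
= 2 syllables


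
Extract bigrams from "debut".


Word: "debut" (length 5)
Number of bigrams = 5 - 2 + 1 = 4
  Position 0: "de"
  Position 1: "eb"
  Position 2: "bu"
  Position 3: "ut"
Bigrams = "de", "eb", "bu", "ut"


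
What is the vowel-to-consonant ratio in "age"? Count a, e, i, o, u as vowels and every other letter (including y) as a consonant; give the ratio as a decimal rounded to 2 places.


Word: "age"
Vowels (a,e,i,o,u): 2
Consonants: 1
Ratio = 2/1
= 2.00


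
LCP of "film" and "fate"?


Word 1: "film"
Word 2: "fate"
Comparing from start:
  Pos 0: 'f' == 'f'
  Pos 1: 'i' != 'a' (stop)
LCP = "f" (length 1)


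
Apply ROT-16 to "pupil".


Word: "pupil"
Shift: 16
Each letter → (letter + shift) mod 26:
  'p' (15) + 16 = 5 → 'f'
  'u' (20) + 16 = 10 → 'k'
  'p' (15) + 16 = 5 → 'f'
  'i' (8) + 16 = 24 → 'y'
  'l' (11) + 16 = 1 → 'b'
Result = "fkfyb"


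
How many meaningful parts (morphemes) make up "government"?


Word: "government"
Morphemes: govern | -ment
Each morpheme carries meaning
= 2 morphemes


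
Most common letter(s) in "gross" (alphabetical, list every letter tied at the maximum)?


Word: "gross"
Letter counts:
  'g': 1
  'o': 1
  'r': 1
  's': 2
Maximum count = 2
Most frequent = 's' (2 times each)


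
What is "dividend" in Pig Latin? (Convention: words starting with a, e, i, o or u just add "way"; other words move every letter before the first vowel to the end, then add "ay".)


Word: "dividend"
Starts with consonant(s) → move to end, add 'ay'
Consonant cluster: "d"
Pig Latin = "ividendday"


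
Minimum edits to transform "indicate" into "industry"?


Word 1: "indicate" (length 8)
Word 2: "industry" (length 8)
One optimal edit sequence (insert/delete/substitute each cost 1):
  1. keep 'i'
  2. keep 'n'
  3. keep 'd'
  4. substitute 'i' -> 'u'  (+1)
  5. substitute 'c' -> 's'  (+1)
  6. substitute 'a' -> 't'  (+1)
  7. substitute 't' -> 'r'  (+1)
  8. substitute 'e' -> 'y'  (+1)
Total edit operations: 5
Edit distance = 5


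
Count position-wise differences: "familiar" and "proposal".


Comparing character by character (same length = 8):
  Pos 0: 'f' vs 'p' !=
  Pos 1: 'a' vs 'r' !=
  Pos 2: 'm' vs 'o' !=
  Pos 3: 'i' vs 'p' !=
  Pos 4: 'l' vs 'o' !=
  Pos 5: 'i' vs 's' !=
  Pos 6: 'a' vs 'a' =
  Pos 7: 'r' vs 'l' !=
Hamming distance = 7


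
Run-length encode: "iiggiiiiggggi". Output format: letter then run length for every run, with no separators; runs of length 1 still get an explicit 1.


String: "iiggiiiiggggi"
Scanning for consecutive runs:
  'i' x 2
  'g' x 2
  'i' x 4
  'g' x 4
  'i' x 1
RLE = "i2g2i4g4i1"


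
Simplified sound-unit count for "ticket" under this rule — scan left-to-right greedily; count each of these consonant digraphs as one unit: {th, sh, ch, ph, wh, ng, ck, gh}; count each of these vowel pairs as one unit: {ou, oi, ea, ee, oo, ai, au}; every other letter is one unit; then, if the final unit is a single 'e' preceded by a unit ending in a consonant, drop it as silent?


Word: "ticket" (6 letters)
Left-to-right scan:
  (1) 't' (letter)
  (2) 'i' (letter)
  (3) 'ck' (digraph)
  (4) 'e' (letter)
  (5) 't' (letter)
Units from scan: 5
Sound units = 5 units


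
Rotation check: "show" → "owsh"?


Word: "show", Candidate: "owsh"
Method: check if candidate is substring of word+word
"showshow" contains "owsh"? Yes
Is rotation = Yes


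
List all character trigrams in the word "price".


Word: "price" (length 5)
Number of trigrams = 5 - 3 + 1 = 3
  Position 0: "pri"
  Position 1: "ric"
  Position 2: "ice"
Trigrams = "pri", "ric", "ice"


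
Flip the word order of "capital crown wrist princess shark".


Original: "capital crown wrist princess shark"
Words (1..n): capital | crown | wrist | princess | shark
Reversed (n..1): shark | princess | wrist | crown | capital
Result = "shark princess wrist crown capital"


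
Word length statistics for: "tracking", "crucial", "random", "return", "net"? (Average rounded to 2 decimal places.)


Lengths: "tracking"=8, "crucial"=7, "random"=6, "return"=6, "net"=3
Sum = 30, Count = 5
Average = 30/5 = 6.00
= avg=6.00, min=3, max=8


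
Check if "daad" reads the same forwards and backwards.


Word: "daad"
Reversed: "daad"
Forward == Backward? daad == daad
Palindrome = Yes


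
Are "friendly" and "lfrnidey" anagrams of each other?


Word 1: "friendly" → sorted: defilnry
Word 2: "lfrnidey" → sorted: defilnry
Same letters? defilnry == defilnry
Anagram = Yes


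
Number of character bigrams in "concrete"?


Word: "concrete" (length 8)
Number of 2-grams = length - 2 + 1 = 8 - 2 + 1
= 7


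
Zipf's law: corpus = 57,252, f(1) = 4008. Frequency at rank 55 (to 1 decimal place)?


Zipf's law: f(r) = f(1) / r
f(1) = 4008
f(55) = 4008 / 55
= 72.9 occurrences


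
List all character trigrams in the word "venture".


Word: "venture" (length 7)
Number of trigrams = 7 - 3 + 1 = 5
  Position 0: "ven"
  Position 1: "ent"
  Position 2: "ntu"
  Position 3: "tur"
  Position 4: "ure"
Trigrams = "ven", "ent", "ntu", "tur", "ure"


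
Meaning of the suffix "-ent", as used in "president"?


Suffix: -ent
As in: president -> preside + -ent, with a spelling change
Meaning = one who / that which


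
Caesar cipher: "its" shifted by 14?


Word: "its"
Shift: 14
Each letter → (letter + shift) mod 26:
  'i' (8) + 14 = 22 → 'w'
  't' (19) + 14 = 7 → 'h'
  's' (18) + 14 = 6 → 'g'
Result = "whg"


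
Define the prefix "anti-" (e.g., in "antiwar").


Prefix: anti-
Example: antiwar (anti- + war)
Meaning = against


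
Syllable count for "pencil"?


Word: "pencil"
Syllable breakdown: pen · cil
Counting: 2 parts
= 2 syllables


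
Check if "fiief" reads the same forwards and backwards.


Word: "fiief"
Reversed: "feiif"
Forward == Backward? fiief != feiif
Palindrome = No


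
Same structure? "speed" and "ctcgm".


Pattern of "speed": [0, 1, 2, 2, 3]
Pattern of "ctcgm": [0, 1, 0, 2, 3]
Patterns do not match
Same pattern = No


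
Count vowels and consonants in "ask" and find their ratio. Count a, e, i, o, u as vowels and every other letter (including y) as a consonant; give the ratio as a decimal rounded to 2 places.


Word: "ask"
Vowels (a,e,i,o,u): 1
Consonants: 2
Ratio = 1/2
= 0.50


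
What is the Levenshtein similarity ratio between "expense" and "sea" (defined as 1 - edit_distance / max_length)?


Word 1: "expense" (length 7)
Word 2: "sea" (length 3)
One optimal edit sequence:
  1. delete 'e'  (+1)
  2. delete 'x'  (+1)
  3. substitute 'p' -> 's'  (+1)
  4. keep 'e'
  5. delete 'n'  (+1)
  6. delete 's'  (+1)
  7. substitute 'e' -> 'a'  (+1)
Edit distance = 6
Max length = max(7, 3) = 7
Similarity = 1 - 6/7
= 0.1429


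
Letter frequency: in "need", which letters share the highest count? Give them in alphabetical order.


Word: "need"
Letter counts:
  'd': 1
  'e': 2
  'n': 1
Maximum count = 2
Most frequent = 'e' (2 times each)


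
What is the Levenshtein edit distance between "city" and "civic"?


Word 1: "city" (length 4)
Word 2: "civic" (length 5)
One optimal edit sequence (insert/delete/substitute each cost 1):
  1. keep 'c'
  2. keep 'i'
  3. insert 'v'  (+1)
  4. substitute 't' -> 'i'  (+1)
  5. substitute 'y' -> 'c'  (+1)
Total edit operations: 3
Edit distance = 3


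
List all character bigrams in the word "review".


Word: "review" (length 6)
Number of bigrams = 6 - 2 + 1 = 5
  Position 0: "re"
  Position 1: "ev"
  Position 2: "vi"
  Position 3: "ie"
  Position 4: "ew"
Bigrams = "re", "ev", "vi", "ie", "ew"


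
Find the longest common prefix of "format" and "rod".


Word 1: "format"
Word 2: "rod"
Comparing from start:
  Pos 0: 'f' != 'r' (stop)
LCP = "" (length 0)


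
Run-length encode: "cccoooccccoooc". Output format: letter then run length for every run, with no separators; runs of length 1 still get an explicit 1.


String: "cccoooccccoooc"
Scanning for consecutive runs:
  'c' x 3
  'o' x 3
  'c' x 4
  'o' x 3
  'c' x 1
RLE = "c3o3c4o3c1"


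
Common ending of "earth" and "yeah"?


Word 1: "earth"
Word 2: "yeah"
Comparing from end:
  Pos -1: 'h' == 'h'
  Pos -2: 't' != 'a' (stop)
LCS = "h" (length 1)


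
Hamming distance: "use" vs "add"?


Comparing character by character (same length = 3):
  Pos 0: 'u' vs 'a' !=
  Pos 1: 's' vs 'd' !=
  Pos 2: 'e' vs 'd' !=
Hamming distance = 3


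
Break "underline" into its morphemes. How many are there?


Word: "underline"
Morphemes: under- | line
Each morpheme carries meaning
= 2 morphemes


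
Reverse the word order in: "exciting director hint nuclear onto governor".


Original: "exciting director hint nuclear onto governor"
Words (1..n): exciting | director | hint | nuclear | onto | governor
Reversed (n..1): governor | onto | nuclear | hint | director | exciting
Result = "governor onto nuclear hint director exciting"


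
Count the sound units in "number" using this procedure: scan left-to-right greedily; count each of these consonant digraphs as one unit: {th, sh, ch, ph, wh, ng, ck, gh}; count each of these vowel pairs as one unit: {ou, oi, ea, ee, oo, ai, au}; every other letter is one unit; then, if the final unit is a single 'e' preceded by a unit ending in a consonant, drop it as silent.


Word: "number" (6 letters)
Left-to-right scan:
  1. 'n' (letter)
  2. 'u' (letter)
  3. 'm' (letter)
  4. 'b' (letter)
  5. 'e' (letter)
  6. 'r' (letter)
Units from scan: 6
Sound units = 6 units


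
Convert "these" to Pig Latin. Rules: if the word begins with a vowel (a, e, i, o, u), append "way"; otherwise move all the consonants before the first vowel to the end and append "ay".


Word: "these"
Starts with consonant(s) → move to end, add 'ay'
Consonant cluster: "th"
Pig Latin = "esethay"


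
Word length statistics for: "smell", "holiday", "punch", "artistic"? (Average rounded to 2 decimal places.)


Lengths: "smell"=5, "holiday"=7, "punch"=5, "artistic"=8
Sum = 25, Count = 4
Average = 25/4 = 6.25
= avg=6.25, min=5, max=8


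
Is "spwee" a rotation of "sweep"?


Word: "sweep", Candidate: "spwee"
Method: check if candidate is substring of word+word
"sweepsweep" contains "spwee"? No
Is rotation = No


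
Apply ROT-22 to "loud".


Word: "loud"
Shift: 22
Each letter → (letter + shift) mod 26:
  'l' (11) + 22 = 7 → 'h'
  'o' (14) + 22 = 10 → 'k'
  'u' (20) + 22 = 16 → 'q'
  'd' (3) + 22 = 25 → 'z'
Result = "hkqz"


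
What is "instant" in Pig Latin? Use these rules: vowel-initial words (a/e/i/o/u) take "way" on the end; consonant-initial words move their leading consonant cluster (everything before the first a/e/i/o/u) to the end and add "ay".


Word: "instant"
Starts with vowel → add 'way'
Pig Latin = "instantway"


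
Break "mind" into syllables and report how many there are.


Word: "mind"
Syllable breakdown: mind
Counting: 1 part
= 1 syllable


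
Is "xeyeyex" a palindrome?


Word: "xeyeyex"
Reversed: "xeyeyex"
Forward == Backward? xeyeyex == xeyeyex
Palindrome = Yes


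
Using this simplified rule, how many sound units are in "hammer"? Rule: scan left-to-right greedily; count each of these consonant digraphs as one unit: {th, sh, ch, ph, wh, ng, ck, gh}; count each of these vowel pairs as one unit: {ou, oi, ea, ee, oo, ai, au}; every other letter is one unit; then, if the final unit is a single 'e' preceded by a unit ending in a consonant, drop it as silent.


Word: "hammer" (6 letters)
Left-to-right scan:
  (1) 'h' (letter)
  (2) 'a' (letter)
  (3) 'm' (letter)
  (4) 'm' (letter)
  (5) 'e' (letter)
  (6) 'r' (letter)
Units from scan: 6
Sound units = 6 units


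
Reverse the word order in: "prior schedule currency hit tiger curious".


Original: "prior schedule currency hit tiger curious"
Words (1..n): prior | schedule | currency | hit | tiger | curious
Reversed (n..1): curious | tiger | hit | currency | schedule | prior
Result = "curious tiger hit currency schedule prior"


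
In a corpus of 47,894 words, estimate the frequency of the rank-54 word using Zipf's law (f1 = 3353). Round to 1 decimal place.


Zipf's law: f(r) = f(1) / r
f(1) = 3353
f(54) = 3353 / 54
= 62.1 occurrences


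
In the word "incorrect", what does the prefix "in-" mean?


Prefix: in-
As in: incorrect -> in- + correct
Meaning = not / into


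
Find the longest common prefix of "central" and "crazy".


Word 1: "central"
Word 2: "crazy"
Comparing from start:
  Pos 0: 'c' == 'c'
  Pos 1: 'e' != 'r' (stop)
LCP = "c" (length 1)


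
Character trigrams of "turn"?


Word: "turn" (length 4)
Number of trigrams = 4 - 3 + 1 = 2
  Position 0: "tur"
  Position 1: "urn"
Trigrams = "tur", "urn"


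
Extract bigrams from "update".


Word: "update" (length 6)
Number of bigrams = 6 - 2 + 1 = 5
  Position 0: "up"
  Position 1: "pd"
  Position 2: "da"
  Position 3: "at"
  Position 4: "te"
Bigrams = "up", "pd", "da", "at", "te"


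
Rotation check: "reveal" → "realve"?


Word: "reveal", Candidate: "realve"
Method: check if candidate is substring of word+word
"revealreveal" contains "realve"? No
Is rotation = No


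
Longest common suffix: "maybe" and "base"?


Word 1: "maybe"
Word 2: "base"
Comparing from end:
  Pos -1: 'e' == 'e'
  Pos -2: 'b' != 's' (stop)
LCS = "e" (length 1)


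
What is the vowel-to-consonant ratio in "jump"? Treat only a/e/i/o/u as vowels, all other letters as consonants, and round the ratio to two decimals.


Word: "jump"
Vowels (a,e,i,o,u): 1
Consonants: 3
Ratio = 1/3
= 0.33


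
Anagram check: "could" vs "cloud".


Word 1: "could" → sorted: cdlou
Word 2: "cloud" → sorted: cdlou
Same letters? cdlou == cdlou
Anagram = Yes


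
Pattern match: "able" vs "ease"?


Pattern of "able": [0, 1, 2, 3]
Pattern of "ease": [0, 1, 2, 0]
Patterns do not match
Same pattern = No


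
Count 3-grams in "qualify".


Word: "qualify" (length 7)
Number of 3-grams = length - 3 + 1 = 7 - 3 + 1
= 5


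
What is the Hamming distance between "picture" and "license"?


Comparing character by character (same length = 7):
  Pos 0: 'p' vs 'l' !=
  Pos 1: 'i' vs 'i' =
  Pos 2: 'c' vs 'c' =
  Pos 3: 't' vs 'e' !=
  Pos 4: 'u' vs 'n' !=
  Pos 5: 'r' vs 's' !=
  Pos 6: 'e' vs 'e' =
Hamming distance = 4


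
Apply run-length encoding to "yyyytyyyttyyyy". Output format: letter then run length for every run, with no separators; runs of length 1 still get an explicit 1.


String: "yyyytyyyttyyyy"
Scanning for consecutive runs:
  'y' x 4
  't' x 1
  'y' x 3
  't' x 2
  'y' x 4
RLE = "y4t1y3t2y4"


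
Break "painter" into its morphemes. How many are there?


Word: "painter"
Morphemes: paint / -er
Each morpheme carries meaning
= 2 morphemes


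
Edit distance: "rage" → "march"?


Word 1: "rage" (length 4)
Word 2: "march" (length 5)
One optimal edit sequence (insert/delete/substitute each cost 1):
  1. substitute 'r' -> 'm'  (+1)
  2. keep 'a'
  3. insert 'r'  (+1)
  4. substitute 'g' -> 'c'  (+1)
  5. substitute 'e' -> 'h'  (+1)
Total edit operations: 4
Edit distance = 4


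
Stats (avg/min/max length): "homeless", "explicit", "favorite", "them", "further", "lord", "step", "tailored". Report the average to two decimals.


Lengths: "homeless"=8, "explicit"=8, "favorite"=8, "them"=4, "further"=7, "lord"=4, "step"=4, "tailored"=8
Sum = 51, Count = 8
Average = 51/8 = 6.38
= avg=6.38, min=4, max=8


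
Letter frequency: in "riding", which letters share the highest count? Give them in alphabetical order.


Word: "riding"
Letter counts:
  'd': 1
  'g': 1
  'i': 2
  'n': 1
  'r': 1
Maximum count = 2
Most frequent = 'i' (2 times each)


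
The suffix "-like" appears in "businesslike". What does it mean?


Suffix: -like
Example: businesslike (business + -like)
Meaning = resembling


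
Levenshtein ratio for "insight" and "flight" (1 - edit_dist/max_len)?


Word 1: "insight" (length 7)
Word 2: "flight" (length 6)
One optimal edit sequence:
  1. delete 'i'  (+1)
  2. substitute 'n' -> 'f'  (+1)
  3. substitute 's' -> 'l'  (+1)
  4. keep 'i'
  5. keep 'g'
  6. keep 'h'
  7. keep 't'
Edit distance = 3
Max length = max(7, 6) = 7
Similarity = 1 - 3/7
= 0.5714


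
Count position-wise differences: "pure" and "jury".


Comparing character by character (same length = 4):
  Pos 0: 'p' vs 'j' !=
  Pos 1: 'u' vs 'u' =
  Pos 2: 'r' vs 'r' =
  Pos 3: 'e' vs 'y' !=
Hamming distance = 2


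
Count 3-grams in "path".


Word: "path" (length 4)
Number of 3-grams = length - 3 + 1 = 4 - 3 + 1
= 2


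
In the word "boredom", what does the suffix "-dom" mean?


Suffix: -dom
Example: boredom (bore + -dom)
Meaning = state / realm


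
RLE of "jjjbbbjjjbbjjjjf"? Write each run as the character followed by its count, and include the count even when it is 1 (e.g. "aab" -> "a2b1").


String: "jjjbbbjjjbbjjjjf"
Scanning for consecutive runs:
  'j' x 3
  'b' x 3
  'j' x 3
  'b' x 2
  'j' x 4
  'f' x 1
RLE = "j3b3j3b2j4f1"


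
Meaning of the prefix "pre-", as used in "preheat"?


Prefix: pre-
As in: preheat -> pre- + heat
Meaning = before


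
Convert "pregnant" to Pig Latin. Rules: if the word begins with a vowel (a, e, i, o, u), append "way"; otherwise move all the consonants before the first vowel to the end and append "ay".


Word: "pregnant"
Starts with consonant(s) → move to end, add 'ay'
Consonant cluster: "pr"
Pig Latin = "egnantpray"


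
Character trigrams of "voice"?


Word: "voice" (length 5)
Number of trigrams = 5 - 3 + 1 = 3
  Position 0: "voi"
  Position 1: "oic"
  Position 2: "ice"
Trigrams = "voi", "oic", "ice"


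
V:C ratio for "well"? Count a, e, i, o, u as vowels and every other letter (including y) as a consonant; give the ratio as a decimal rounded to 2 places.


Word: "well"
Vowels (a,e,i,o,u): 1
Consonants: 3
Ratio = 1/3
= 0.33


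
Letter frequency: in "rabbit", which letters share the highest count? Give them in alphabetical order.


Word: "rabbit"
Letter counts:
  'a': 1
  'b': 2
  'i': 1
  'r': 1
  't': 1
Maximum count = 2
Most frequent = 'b' (2 times each)


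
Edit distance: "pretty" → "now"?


Word 1: "pretty" (length 6)
Word 2: "now" (length 3)
One optimal edit sequence (insert/delete/substitute each cost 1):
  1. delete 'p'  (+1)
  2. delete 'r'  (+1)
  3. delete 'e'  (+1)
  4. substitute 't' -> 'n'  (+1)
  5. substitute 't' -> 'o'  (+1)
  6. substitute 'y' -> 'w'  (+1)
Total edit operations: 6
Edit distance = 6


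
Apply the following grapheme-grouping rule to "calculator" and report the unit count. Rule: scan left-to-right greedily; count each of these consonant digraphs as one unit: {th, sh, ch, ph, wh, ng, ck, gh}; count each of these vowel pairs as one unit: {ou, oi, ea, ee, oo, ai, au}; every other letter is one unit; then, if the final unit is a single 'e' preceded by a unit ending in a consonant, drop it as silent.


Word: "calculator" (10 letters)
Left-to-right scan:
  [1] 'c' (letter)
  [2] 'a' (letter)
  [3] 'l' (letter)
  [4] 'c' (letter)
  [5] 'u' (letter)
  [6] 'l' (letter)
  [7] 'a' (letter)
  [8] 't' (letter)
  [9] 'o' (letter)
  [10] 'r' (letter)
Units from scan: 10
Sound units = 10 units


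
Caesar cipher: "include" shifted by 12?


Word: "include"
Shift: 12
Each letter → (letter + shift) mod 26:
  'i' (8) + 12 = 20 → 'u'
  'n' (13) + 12 = 25 → 'z'
  'c' (2) + 12 = 14 → 'o'
  'l' (11) + 12 = 23 → 'x'
  'u' (20) + 12 = 6 → 'g'
  'd' (3) + 12 = 15 → 'p'
  'e' (4) + 12 = 16 → 'q'
Result = "uzoxgpq"


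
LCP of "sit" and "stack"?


Word 1: "sit"
Word 2: "stack"
Comparing from start:
  Pos 0: 's' == 's'
  Pos 1: 'i' != 't' (stop)
LCP = "s" (length 1)


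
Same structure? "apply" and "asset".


Pattern of "apply": [0, 1, 1, 2, 3]
Pattern of "asset": [0, 1, 1, 2, 3]
Patterns match
Same pattern = Yes


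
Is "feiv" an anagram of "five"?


Word 1: "five" → sorted: efiv
Word 2: "feiv" → sorted: efiv
Same letters? efiv == efiv
Anagram = Yes


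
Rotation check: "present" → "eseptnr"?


Word: "present", Candidate: "eseptnr"
Method: check if candidate is substring of word+word
"presentpresent" contains "eseptnr"? No
Is rotation = No


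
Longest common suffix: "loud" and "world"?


Word 1: "loud"
Word 2: "world"
Comparing from end:
  Pos -1: 'd' == 'd'
  Pos -2: 'u' != 'l' (stop)
LCS = "d" (length 1)


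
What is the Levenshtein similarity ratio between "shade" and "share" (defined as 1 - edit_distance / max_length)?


Word 1: "shade" (length 5)
Word 2: "share" (length 5)
One optimal edit sequence:
  1. keep 's'
  2. keep 'h'
  3. keep 'a'
  4. substitute 'd' -> 'r'  (+1)
  5. keep 'e'
Edit distance = 1
Max length = max(5, 5) = 5
Similarity = 1 - 1/5
= 0.8000


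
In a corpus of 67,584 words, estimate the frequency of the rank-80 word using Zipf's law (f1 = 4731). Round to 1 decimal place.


Zipf's law: f(r) = f(1) / r
f(1) = 4731
f(80) = 4731 / 80
= 59.1 occurrences


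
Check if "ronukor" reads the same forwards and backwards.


Word: "ronukor"
Reversed: "rokunor"
Forward == Backward? ronukor != rokunor
Palindrome = No


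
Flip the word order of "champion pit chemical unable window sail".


Original: "champion pit chemical unable window sail"
Words (1..n): champion | pit | chemical | unable | window | sail
Reversed (n..1): sail | window | unable | chemical | pit | champion
Result = "sail window unable chemical pit champion"


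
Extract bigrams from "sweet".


Word: "sweet" (length 5)
Number of bigrams = 5 - 2 + 1 = 4
  Position 0: "sw"
  Position 1: "we"
  Position 2: "ee"
  Position 3: "et"
Bigrams = "sw", "we", "ee", "et"


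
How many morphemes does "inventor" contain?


Word: "inventor"
Morphemes: invent | -or
Each morpheme carries meaning
= 2 morphemes


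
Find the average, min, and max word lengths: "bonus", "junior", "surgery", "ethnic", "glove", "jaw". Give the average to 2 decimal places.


Lengths: "bonus"=5, "junior"=6, "surgery"=7, "ethnic"=6, "glove"=5, "jaw"=3
Sum = 32, Count = 6
Average = 32/6 = 5.33
= avg=5.33, min=3, max=7


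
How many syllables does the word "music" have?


Word: "music"
Syllable breakdown: mu / sic
Counting: 2 parts
= 2 syllables


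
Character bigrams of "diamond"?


Word: "diamond" (length 7)
Number of bigrams = 7 - 2 + 1 = 6
  Position 0: "di"
  Position 1: "ia"
  Position 2: "am"
  Position 3: "mo"
  Position 4: "on"
  Position 5: "nd"
Bigrams = "di", "ia", "am", "mo", "on", "nd"


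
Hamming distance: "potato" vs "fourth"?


Comparing character by character (same length = 6):
  Pos 0: 'p' vs 'f' !=
  Pos 1: 'o' vs 'o' =
  Pos 2: 't' vs 'u' !=
  Pos 3: 'a' vs 'r' !=
  Pos 4: 't' vs 't' =
  Pos 5: 'o' vs 'h' !=
Hamming distance = 4


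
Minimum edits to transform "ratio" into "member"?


Word 1: "ratio" (length 5)
Word 2: "member" (length 6)
One optimal edit sequence (insert/delete/substitute each cost 1):
  1. insert 'm'  (+1)
  2. substitute 'r' -> 'e'  (+1)
  3. substitute 'a' -> 'm'  (+1)
  4. substitute 't' -> 'b'  (+1)
  5. substitute 'i' -> 'e'  (+1)
  6. substitute 'o' -> 'r'  (+1)
Total edit operations: 6
Edit distance = 6


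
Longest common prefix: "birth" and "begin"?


Word 1: "birth"
Word 2: "begin"
Comparing from start:
  Pos 0: 'b' == 'b'
  Pos 1: 'i' != 'e' (stop)
LCP = "b" (length 1)


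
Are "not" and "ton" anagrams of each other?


Word 1: "not" → sorted: not
Word 2: "ton" → sorted: not
Same letters? not == not
Anagram = Yes


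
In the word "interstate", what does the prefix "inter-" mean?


Prefix: inter-
Example: interstate (inter- + state)
Meaning = between


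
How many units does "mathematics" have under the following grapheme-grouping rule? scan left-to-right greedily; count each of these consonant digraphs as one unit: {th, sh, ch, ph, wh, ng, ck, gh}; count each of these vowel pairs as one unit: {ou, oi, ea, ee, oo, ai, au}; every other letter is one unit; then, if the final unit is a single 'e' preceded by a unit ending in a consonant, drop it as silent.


Word: "mathematics" (11 letters)
Left-to-right scan:
  (1) 'm' (letter)
  (2) 'a' (letter)
  (3) 'th' (digraph)
  (4) 'e' (letter)
  (5) 'm' (letter)
  (6) 'a' (letter)
  (7) 't' (letter)
  (8) 'i' (letter)
  (9) 'c' (letter)
  (10) 's' (letter)
Units from scan: 10
Sound units = 10 units


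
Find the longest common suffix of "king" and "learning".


Word 1: "king"
Word 2: "learning"
Comparing from end:
  Pos -1: 'g' == 'g'
  Pos -2: 'n' == 'n'
  Pos -3: 'i' == 'i'
  Pos -4: 'k' != 'n' (stop)
LCS = "ing" (length 3)


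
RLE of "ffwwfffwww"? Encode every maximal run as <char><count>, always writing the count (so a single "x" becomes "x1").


String: "ffwwfffwww"
Scanning for consecutive runs:
  'f' x 2
  'w' x 2
  'f' x 3
  'w' x 3
RLE = "f2w2f3w3"


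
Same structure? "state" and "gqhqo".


Pattern of "state": [0, 1, 2, 1, 3]
Pattern of "gqhqo": [0, 1, 2, 1, 3]
Patterns match
Same pattern = Yes


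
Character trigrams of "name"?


Word: "name" (length 4)
Number of trigrams = 4 - 3 + 1 = 2
  Position 0: "nam"
  Position 1: "ame"
Trigrams = "nam", "ame"


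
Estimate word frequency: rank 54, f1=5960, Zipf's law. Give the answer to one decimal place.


Zipf's law: f(r) = f(1) / r
f(1) = 5960
f(54) = 5960 / 54
= 110.4 occurrences


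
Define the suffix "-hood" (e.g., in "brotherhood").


Suffix: -hood
Example: brotherhood (brother + -hood)
Meaning = state / condition


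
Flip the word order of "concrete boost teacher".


Original: "concrete boost teacher"
Words (1..n): concrete | boost | teacher
Reversed (n..1): teacher | boost | concrete
Result = "teacher boost concrete"


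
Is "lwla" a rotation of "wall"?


Word: "wall", Candidate: "lwla"
Method: check if candidate is substring of word+word
"wallwall" contains "lwla"? No
Is rotation = No


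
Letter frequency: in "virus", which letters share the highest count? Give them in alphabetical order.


Word: "virus"
Letter counts:
  'i': 1
  'r': 1
  's': 1
  'u': 1
  'v': 1
Maximum count = 1
Most frequent = 'i', 'r', 's', 'u', 'v' (1 time each)


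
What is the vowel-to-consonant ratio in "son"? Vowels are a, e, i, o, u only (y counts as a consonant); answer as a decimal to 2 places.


Word: "son"
Vowels (a,e,i,o,u): 1
Consonants: 2
Ratio = 1/2
= 0.50


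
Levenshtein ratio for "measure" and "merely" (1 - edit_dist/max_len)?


Word 1: "measure" (length 7)
Word 2: "merely" (length 6)
One optimal edit sequence:
  1. keep 'm'
  2. keep 'e'
  3. delete 'a'  (+1)
  4. substitute 's' -> 'r'  (+1)
  5. substitute 'u' -> 'e'  (+1)
  6. substitute 'r' -> 'l'  (+1)
  7. substitute 'e' -> 'y'  (+1)
Edit distance = 5
Max length = max(7, 6) = 7
Similarity = 1 - 5/7
= 0.2857
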